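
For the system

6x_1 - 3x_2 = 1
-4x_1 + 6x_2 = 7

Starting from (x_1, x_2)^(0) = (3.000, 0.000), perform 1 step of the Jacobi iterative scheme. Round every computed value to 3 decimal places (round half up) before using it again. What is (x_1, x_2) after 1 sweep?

(0.167, 3.167)

Iteration 1:
  x_1 = (1 - (-3)·0.000) / (6) = 0.167
  x_2 = (7 - (-4)·3.000) / (6) = 3.167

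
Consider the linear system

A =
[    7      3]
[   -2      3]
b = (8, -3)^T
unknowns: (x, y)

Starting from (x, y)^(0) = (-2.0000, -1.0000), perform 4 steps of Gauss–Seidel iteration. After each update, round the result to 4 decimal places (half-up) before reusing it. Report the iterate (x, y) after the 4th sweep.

(1.2141, -0.1906)

Iteration 1:
  x = (8 - (3)·-1.0000) / (7) = 1.5714
  y = (-3 - (-2)·1.5714) / (3) = 0.0476
Iteration 2:
  x = (8 - (3)·0.0476) / (7) = 1.1225
  y = (-3 - (-2)·1.1225) / (3) = -0.2517
Iteration 3:
  x = (8 - (3)·-0.2517) / (7) = 1.2507
  y = (-3 - (-2)·1.2507) / (3) = -0.1662
Iteration 4:
  x = (8 - (3)·-0.1662) / (7) = 1.2141
  y = (-3 - (-2)·1.2141) / (3) = -0.1906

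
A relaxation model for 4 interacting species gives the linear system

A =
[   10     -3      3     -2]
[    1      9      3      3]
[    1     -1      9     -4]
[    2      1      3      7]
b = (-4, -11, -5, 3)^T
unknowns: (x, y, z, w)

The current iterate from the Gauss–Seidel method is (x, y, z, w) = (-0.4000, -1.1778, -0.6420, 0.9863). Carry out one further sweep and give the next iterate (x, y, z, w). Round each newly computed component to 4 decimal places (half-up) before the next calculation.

(-0.3635, -1.2966, -0.2209, 0.8123)

One sweep:
  x = (-4 - (-3)·-1.1778 - (3)·-0.6420 - (-2)·0.9863) / (10) = -0.3635
  y = (-11 - (1)·-0.3635 - (3)·-0.6420 - (3)·0.9863) / (9) = -1.2966
  z = (-5 - (1)·-0.3635 - (-1)·-1.2966 - (-4)·0.9863) / (9) = -0.2209
  w = (3 - (2)·-0.3635 - (1)·-1.2966 - (3)·-0.2209) / (7) = 0.8123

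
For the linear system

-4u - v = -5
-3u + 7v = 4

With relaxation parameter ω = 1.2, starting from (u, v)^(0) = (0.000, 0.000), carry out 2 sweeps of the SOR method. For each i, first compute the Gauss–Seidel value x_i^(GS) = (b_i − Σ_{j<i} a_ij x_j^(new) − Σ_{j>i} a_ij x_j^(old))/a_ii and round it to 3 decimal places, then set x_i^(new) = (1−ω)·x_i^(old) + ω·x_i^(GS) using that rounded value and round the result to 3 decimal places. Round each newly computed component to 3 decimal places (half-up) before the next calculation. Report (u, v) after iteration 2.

(0.763, 0.786)

Iteration 1:
  u: GS value = (-5 - (-1)·0.000) / (-4) = 1.250;  u ← (1−ω)·0.000 + ω·1.250 = 1.500
  v: GS value = (4 - (-3)·1.500) / (7) = 1.214;  v ← (1−ω)·0.000 + ω·1.214 = 1.457
Iteration 2:
  u: GS value = (-5 - (-1)·1.457) / (-4) = 0.886;  u ← (1−ω)·1.500 + ω·0.886 = 0.763
  v: GS value = (4 - (-3)·0.763) / (7) = 0.898;  v ← (1−ω)·1.457 + ω·0.898 = 0.786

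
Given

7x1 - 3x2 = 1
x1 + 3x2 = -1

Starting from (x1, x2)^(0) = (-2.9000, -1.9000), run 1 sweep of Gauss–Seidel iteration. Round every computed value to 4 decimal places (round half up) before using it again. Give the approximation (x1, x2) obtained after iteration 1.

(-0.6714, -0.1095)

Iteration 1:
  x1 = (1 - (-3)·-1.9000) / (7) = -0.6714
  x2 = (-1 - (1)·-0.6714) / (3) = -0.1095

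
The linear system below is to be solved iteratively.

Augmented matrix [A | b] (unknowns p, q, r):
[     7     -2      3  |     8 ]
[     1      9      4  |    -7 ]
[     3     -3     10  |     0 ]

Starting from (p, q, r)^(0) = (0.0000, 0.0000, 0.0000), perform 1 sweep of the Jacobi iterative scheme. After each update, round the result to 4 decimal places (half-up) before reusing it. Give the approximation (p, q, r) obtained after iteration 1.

(1.1429, -0.7778, 0.0000)

Iteration 1:
  p = (8 - (-2)·0.0000 - (3)·0.0000) / (7) = 1.1429
  q = (-7 - (1)·0.0000 - (4)·0.0000) / (9) = -0.7778
  r = (0 - (3)·0.0000 - (-3)·0.0000) / (10) = 0.0000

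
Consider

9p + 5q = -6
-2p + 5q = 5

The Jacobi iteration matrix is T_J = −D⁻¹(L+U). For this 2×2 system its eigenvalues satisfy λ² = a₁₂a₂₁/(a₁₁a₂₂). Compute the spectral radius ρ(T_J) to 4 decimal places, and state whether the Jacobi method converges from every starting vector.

a₁₂a₂₁/(a₁₁a₂₂) = (5)·(-2) / ((9)·(5)) = -0.222222
ρ = √|-0.222222| = √0.222222 = 0.4714
ρ < 1, so Jacobi converges

0.4714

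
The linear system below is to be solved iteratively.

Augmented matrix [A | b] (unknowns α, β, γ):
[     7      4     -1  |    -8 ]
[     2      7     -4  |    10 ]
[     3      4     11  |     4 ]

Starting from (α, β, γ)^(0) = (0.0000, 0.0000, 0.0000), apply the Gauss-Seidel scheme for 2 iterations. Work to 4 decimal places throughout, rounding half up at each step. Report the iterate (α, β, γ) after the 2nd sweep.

Iteration 1:
  α = (-8 - (4)·0.0000 - (-1)·0.0000) / (7) = -1.1429
  β = (10 - (2)·-1.1429 - (-4)·0.0000) / (7) = 1.7551
  γ = (4 - (3)·-1.1429 - (4)·1.7551) / (11) = 0.0371
Iteration 2:
  α = (-8 - (4)·1.7551 - (-1)·0.0371) / (7) = -2.1405
  β = (10 - (2)·-2.1405 - (-4)·0.0371) / (7) = 2.0613
  γ = (4 - (3)·-2.1405 - (4)·2.0613) / (11) = 0.1978

(-2.1405, 2.0613, 0.1978)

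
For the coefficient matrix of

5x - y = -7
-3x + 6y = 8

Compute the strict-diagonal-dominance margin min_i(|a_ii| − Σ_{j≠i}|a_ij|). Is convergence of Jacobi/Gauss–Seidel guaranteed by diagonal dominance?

3

row 1: |5| − (1) = 4
row 2: |6| − (3) = 3
minimum over rows = 3 → strictly diagonally dominant (convergence guaranteed)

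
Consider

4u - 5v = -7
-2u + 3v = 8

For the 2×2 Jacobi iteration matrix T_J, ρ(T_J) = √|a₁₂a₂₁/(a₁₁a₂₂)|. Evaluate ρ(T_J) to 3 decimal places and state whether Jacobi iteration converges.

a₁₂a₂₁/(a₁₁a₂₂) = (-5)·(-2) / ((4)·(3)) = 0.833333
ρ = √|0.833333| = √0.833333 = 0.913
ρ < 1, so Jacobi converges

0.913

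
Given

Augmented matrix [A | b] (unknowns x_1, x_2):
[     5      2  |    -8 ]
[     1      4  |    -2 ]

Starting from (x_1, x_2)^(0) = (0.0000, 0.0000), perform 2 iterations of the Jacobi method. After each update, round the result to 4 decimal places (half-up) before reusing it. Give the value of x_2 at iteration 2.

Iteration 1:
  x_1 = (-8 - (2)·0.0000) / (5) = -1.6000
  x_2 = (-2 - (1)·0.0000) / (4) = -0.5000
Iteration 2:
  x_1 = (-8 - (2)·-0.5000) / (5) = -1.4000
  x_2 = (-2 - (1)·-1.6000) / (4) = -0.1000

-0.1000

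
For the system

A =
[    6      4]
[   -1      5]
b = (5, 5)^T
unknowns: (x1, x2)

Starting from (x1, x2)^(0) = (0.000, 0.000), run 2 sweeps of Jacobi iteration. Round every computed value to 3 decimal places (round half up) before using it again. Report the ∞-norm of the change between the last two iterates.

0.666

Iteration 1:
  x1 = (5 - (4)·0.000) / (6) = 0.833
  x2 = (5 - (-1)·0.000) / (5) = 1.000
Iteration 2:
  x1 = (5 - (4)·1.000) / (6) = 0.167
  x2 = (5 - (-1)·0.833) / (5) = 1.167
Change: (-0.666, 0.167) → max |·| = 0.666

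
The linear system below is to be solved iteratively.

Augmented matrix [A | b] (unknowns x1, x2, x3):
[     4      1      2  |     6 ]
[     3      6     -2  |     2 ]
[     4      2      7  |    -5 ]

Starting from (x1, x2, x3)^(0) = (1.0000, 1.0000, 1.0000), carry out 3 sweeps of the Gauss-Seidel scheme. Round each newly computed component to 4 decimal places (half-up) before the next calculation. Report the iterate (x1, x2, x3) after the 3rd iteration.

(2.5574, -1.4677, -1.7563)

Iteration 1:
  x1 = (6 - (1)·1.0000 - (2)·1.0000) / (4) = 0.7500
  x2 = (2 - (3)·0.7500 - (-2)·1.0000) / (6) = 0.2917
  x3 = (-5 - (4)·0.7500 - (2)·0.2917) / (7) = -1.2262
Iteration 2:
  x1 = (6 - (1)·0.2917 - (2)·-1.2262) / (4) = 2.0402
  x2 = (2 - (3)·2.0402 - (-2)·-1.2262) / (6) = -1.0955
  x3 = (-5 - (4)·2.0402 - (2)·-1.0955) / (7) = -1.5671
Iteration 3:
  x1 = (6 - (1)·-1.0955 - (2)·-1.5671) / (4) = 2.5574
  x2 = (2 - (3)·2.5574 - (-2)·-1.5671) / (6) = -1.4677
  x3 = (-5 - (4)·2.5574 - (2)·-1.4677) / (7) = -1.7563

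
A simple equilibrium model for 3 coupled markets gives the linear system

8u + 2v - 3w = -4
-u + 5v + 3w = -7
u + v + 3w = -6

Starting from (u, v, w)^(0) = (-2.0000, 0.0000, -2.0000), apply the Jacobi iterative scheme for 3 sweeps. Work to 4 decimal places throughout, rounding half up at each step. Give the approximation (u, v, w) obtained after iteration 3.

Iteration 1:
  u = (-4 - (2)·0.0000 - (-3)·-2.0000) / (8) = -1.2500
  v = (-7 - (-1)·-2.0000 - (3)·-2.0000) / (5) = -0.6000
  w = (-6 - (1)·-2.0000 - (1)·0.0000) / (3) = -1.3333
Iteration 2:
  u = (-4 - (2)·-0.6000 - (-3)·-1.3333) / (8) = -0.8500
  v = (-7 - (-1)·-1.2500 - (3)·-1.3333) / (5) = -0.8500
  w = (-6 - (1)·-1.2500 - (1)·-0.6000) / (3) = -1.3833
Iteration 3:
  u = (-4 - (2)·-0.8500 - (-3)·-1.3833) / (8) = -0.8062
  v = (-7 - (-1)·-0.8500 - (3)·-1.3833) / (5) = -0.7400
  w = (-6 - (1)·-0.8500 - (1)·-0.8500) / (3) = -1.4333

(-0.8062, -0.7400, -1.4333)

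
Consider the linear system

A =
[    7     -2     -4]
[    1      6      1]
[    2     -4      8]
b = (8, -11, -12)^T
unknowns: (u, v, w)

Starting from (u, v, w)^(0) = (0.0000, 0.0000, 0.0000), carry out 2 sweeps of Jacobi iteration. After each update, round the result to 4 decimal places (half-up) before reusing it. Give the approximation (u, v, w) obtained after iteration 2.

Iteration 1:
  u = (8 - (-2)·0.0000 - (-4)·0.0000) / (7) = 1.1429
  v = (-11 - (1)·0.0000 - (1)·0.0000) / (6) = -1.8333
  w = (-12 - (2)·0.0000 - (-4)·0.0000) / (8) = -1.5000
Iteration 2:
  u = (8 - (-2)·-1.8333 - (-4)·-1.5000) / (7) = -0.2381
  v = (-11 - (1)·1.1429 - (1)·-1.5000) / (6) = -1.7738
  w = (-12 - (2)·1.1429 - (-4)·-1.8333) / (8) = -2.7024

(-0.2381, -1.7738, -2.7024)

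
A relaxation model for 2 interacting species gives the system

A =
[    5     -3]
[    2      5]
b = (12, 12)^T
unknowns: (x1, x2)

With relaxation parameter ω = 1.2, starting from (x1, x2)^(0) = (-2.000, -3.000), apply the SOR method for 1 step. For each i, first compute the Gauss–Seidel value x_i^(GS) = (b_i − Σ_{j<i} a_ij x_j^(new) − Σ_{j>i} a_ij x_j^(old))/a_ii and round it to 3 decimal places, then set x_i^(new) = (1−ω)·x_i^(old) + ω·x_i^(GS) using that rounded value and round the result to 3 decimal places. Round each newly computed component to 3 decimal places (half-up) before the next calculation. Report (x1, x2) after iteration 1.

(1.120, 2.942)

Iteration 1:
  x1: GS value = (12 - (-3)·-3.000) / (5) = 0.600;  x1 ← (1−ω)·-2.000 + ω·0.600 = 1.120
  x2: GS value = (12 - (2)·1.120) / (5) = 1.952;  x2 ← (1−ω)·-3.000 + ω·1.952 = 2.942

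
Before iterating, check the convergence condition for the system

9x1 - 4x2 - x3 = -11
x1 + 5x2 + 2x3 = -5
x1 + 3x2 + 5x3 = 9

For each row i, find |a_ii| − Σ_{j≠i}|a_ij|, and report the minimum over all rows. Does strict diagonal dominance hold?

row 1: |9| − (4+1) = 4
row 2: |5| − (1+2) = 2
row 3: |5| − (1+3) = 1
minimum over rows = 1 → strictly diagonally dominant (convergence guaranteed)

1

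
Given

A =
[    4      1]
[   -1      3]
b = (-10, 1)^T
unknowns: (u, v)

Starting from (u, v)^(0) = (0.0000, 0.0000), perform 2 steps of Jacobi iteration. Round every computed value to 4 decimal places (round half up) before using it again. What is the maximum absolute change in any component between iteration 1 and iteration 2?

Iteration 1:
  u = (-10 - (1)·0.0000) / (4) = -2.5000
  v = (1 - (-1)·0.0000) / (3) = 0.3333
Iteration 2:
  u = (-10 - (1)·0.3333) / (4) = -2.5833
  v = (1 - (-1)·-2.5000) / (3) = -0.5000
Change: (-0.0833, -0.8333) → max |·| = 0.8333

0.8333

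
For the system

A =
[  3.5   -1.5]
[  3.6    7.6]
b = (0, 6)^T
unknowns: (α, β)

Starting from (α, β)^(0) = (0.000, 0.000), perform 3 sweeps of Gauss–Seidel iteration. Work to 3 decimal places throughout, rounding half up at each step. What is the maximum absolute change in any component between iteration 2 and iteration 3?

Iteration 1:
  α = (0 - (-1.5)·0.000) / (3.5) = 0.000
  β = (6 - (3.6)·0.000) / (7.6) = 0.789
Iteration 2:
  α = (0 - (-1.5)·0.789) / (3.5) = 0.338
  β = (6 - (3.6)·0.338) / (7.6) = 0.629
Iteration 3:
  α = (0 - (-1.5)·0.629) / (3.5) = 0.270
  β = (6 - (3.6)·0.270) / (7.6) = 0.662
Change: (-0.068, 0.033) → max |·| = 0.068

0.068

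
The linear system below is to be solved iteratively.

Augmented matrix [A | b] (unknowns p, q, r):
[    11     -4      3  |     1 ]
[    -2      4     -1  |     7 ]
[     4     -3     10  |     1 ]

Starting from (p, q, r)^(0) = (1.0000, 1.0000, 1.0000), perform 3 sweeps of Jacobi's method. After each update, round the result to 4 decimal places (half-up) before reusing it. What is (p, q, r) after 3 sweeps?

Iteration 1:
  p = (1 - (-4)·1.0000 - (3)·1.0000) / (11) = 0.1818
  q = (7 - (-2)·1.0000 - (-1)·1.0000) / (4) = 2.5000
  r = (1 - (4)·1.0000 - (-3)·1.0000) / (10) = 0.0000
Iteration 2:
  p = (1 - (-4)·2.5000 - (3)·0.0000) / (11) = 1.0000
  q = (7 - (-2)·0.1818 - (-1)·0.0000) / (4) = 1.8409
  r = (1 - (4)·0.1818 - (-3)·2.5000) / (10) = 0.7773
Iteration 3:
  p = (1 - (-4)·1.8409 - (3)·0.7773) / (11) = 0.5483
  q = (7 - (-2)·1.0000 - (-1)·0.7773) / (4) = 2.4443
  r = (1 - (4)·1.0000 - (-3)·1.8409) / (10) = 0.2523

(0.5483, 2.4443, 0.2523)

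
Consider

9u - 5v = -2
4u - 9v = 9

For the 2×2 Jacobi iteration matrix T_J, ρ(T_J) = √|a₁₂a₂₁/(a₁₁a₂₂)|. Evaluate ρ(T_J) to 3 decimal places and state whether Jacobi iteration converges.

0.497

a₁₂a₂₁/(a₁₁a₂₂) = (-5)·(4) / ((9)·(-9)) = 0.246914
ρ = √|0.246914| = √0.246914 = 0.497
ρ < 1, so Jacobi converges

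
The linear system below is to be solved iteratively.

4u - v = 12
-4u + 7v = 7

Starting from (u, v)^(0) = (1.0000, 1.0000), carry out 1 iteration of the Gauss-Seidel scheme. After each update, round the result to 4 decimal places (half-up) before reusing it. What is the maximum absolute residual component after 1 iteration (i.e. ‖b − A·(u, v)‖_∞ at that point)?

Iteration 1:
  u = (12 - (-1)·1.0000) / (4) = 3.2500
  v = (7 - (-4)·3.2500) / (7) = 2.8571
Residual b − A·x = (1.8571, 0.0003); ∞-norm = 1.8571

1.8571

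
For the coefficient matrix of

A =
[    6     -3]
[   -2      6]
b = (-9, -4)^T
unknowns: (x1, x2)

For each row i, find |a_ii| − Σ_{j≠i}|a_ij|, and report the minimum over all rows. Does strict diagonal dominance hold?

3

row 1: |6| − (3) = 3
row 2: |6| − (2) = 4
minimum over rows = 3 → strictly diagonally dominant (convergence guaranteed)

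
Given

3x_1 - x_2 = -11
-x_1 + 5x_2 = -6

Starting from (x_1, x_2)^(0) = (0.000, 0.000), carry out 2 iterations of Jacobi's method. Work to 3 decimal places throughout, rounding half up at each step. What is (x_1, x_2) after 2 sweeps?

(-4.067, -1.933)

Iteration 1:
  x_1 = (-11 - (-1)·0.000) / (3) = -3.667
  x_2 = (-6 - (-1)·0.000) / (5) = -1.200
Iteration 2:
  x_1 = (-11 - (-1)·-1.200) / (3) = -4.067
  x_2 = (-6 - (-1)·-3.667) / (5) = -1.933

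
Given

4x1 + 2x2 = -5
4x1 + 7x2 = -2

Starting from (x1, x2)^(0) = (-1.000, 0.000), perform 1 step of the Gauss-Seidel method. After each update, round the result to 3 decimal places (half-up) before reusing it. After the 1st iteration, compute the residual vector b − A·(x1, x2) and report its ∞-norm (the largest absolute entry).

Iteration 1:
  x1 = (-5 - (2)·0.000) / (4) = -1.250
  x2 = (-2 - (4)·-1.250) / (7) = 0.429
Residual b − A·x = (-0.858, -0.003); ∞-norm = 0.858

0.858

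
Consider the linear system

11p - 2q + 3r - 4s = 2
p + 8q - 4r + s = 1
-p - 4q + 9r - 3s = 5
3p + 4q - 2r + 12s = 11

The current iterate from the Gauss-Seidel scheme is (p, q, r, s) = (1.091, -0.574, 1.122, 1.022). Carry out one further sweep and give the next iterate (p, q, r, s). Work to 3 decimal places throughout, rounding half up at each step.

(0.143, 0.540, 1.152, 0.893)

One sweep:
  p = (2 - (-2)·-0.574 - (3)·1.122 - (-4)·1.022) / (11) = 0.143
  q = (1 - (1)·0.143 - (-4)·1.122 - (1)·1.022) / (8) = 0.540
  r = (5 - (-1)·0.143 - (-4)·0.540 - (-3)·1.022) / (9) = 1.152
  s = (11 - (3)·0.143 - (4)·0.540 - (-2)·1.152) / (12) = 0.893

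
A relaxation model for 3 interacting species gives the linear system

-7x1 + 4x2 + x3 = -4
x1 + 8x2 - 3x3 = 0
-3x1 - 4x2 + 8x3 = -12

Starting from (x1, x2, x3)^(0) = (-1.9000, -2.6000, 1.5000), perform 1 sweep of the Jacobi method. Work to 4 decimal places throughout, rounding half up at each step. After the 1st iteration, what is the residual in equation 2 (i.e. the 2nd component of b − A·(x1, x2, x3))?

-16.2375

Iteration 1:
  x1 = (-4 - (4)·-2.6000 - (1)·1.5000) / (-7) = -0.7000
  x2 = (0 - (1)·-1.9000 - (-3)·1.5000) / (8) = 0.8000
  x3 = (-12 - (-3)·-1.9000 - (-4)·-2.6000) / (8) = -3.5125
Residual b − A·x = (-8.5875, -16.2375, 17.2000)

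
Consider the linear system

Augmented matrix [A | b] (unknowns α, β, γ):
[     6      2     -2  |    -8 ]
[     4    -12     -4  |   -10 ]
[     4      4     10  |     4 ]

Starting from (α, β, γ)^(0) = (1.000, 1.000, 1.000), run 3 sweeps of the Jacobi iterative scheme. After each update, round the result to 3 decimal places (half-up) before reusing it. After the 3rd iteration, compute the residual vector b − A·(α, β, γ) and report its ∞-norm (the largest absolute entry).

Iteration 1:
  α = (-8 - (2)·1.000 - (-2)·1.000) / (6) = -1.333
  β = (-10 - (4)·1.000 - (-4)·1.000) / (-12) = 0.833
  γ = (4 - (4)·1.000 - (4)·1.000) / (10) = -0.400
Iteration 2:
  α = (-8 - (2)·0.833 - (-2)·-0.400) / (6) = -1.744
  β = (-10 - (4)·-1.333 - (-4)·-0.400) / (-12) = 0.522
  γ = (4 - (4)·-1.333 - (4)·0.833) / (10) = 0.600
Iteration 3:
  α = (-8 - (2)·0.522 - (-2)·0.600) / (6) = -1.307
  β = (-10 - (4)·-1.744 - (-4)·0.600) / (-12) = 0.052
  γ = (4 - (4)·-1.744 - (4)·0.522) / (10) = 0.889
Residual b − A·x = (1.516, -0.592, 0.130); ∞-norm = 1.516

1.516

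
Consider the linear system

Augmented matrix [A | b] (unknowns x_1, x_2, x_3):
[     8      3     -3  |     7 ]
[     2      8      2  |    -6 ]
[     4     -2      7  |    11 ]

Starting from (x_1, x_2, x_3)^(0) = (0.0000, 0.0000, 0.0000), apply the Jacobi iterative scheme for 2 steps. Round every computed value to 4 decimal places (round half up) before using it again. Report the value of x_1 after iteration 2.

1.7455

Iteration 1:
  x_1 = (7 - (3)·0.0000 - (-3)·0.0000) / (8) = 0.8750
  x_2 = (-6 - (2)·0.0000 - (2)·0.0000) / (8) = -0.7500
  x_3 = (11 - (4)·0.0000 - (-2)·0.0000) / (7) = 1.5714
Iteration 2:
  x_1 = (7 - (3)·-0.7500 - (-3)·1.5714) / (8) = 1.7455
  x_2 = (-6 - (2)·0.8750 - (2)·1.5714) / (8) = -1.3616
  x_3 = (11 - (4)·0.8750 - (-2)·-0.7500) / (7) = 0.8571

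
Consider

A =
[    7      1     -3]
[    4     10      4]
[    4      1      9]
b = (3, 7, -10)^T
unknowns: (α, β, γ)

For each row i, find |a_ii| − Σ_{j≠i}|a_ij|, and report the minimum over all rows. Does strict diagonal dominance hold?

row 1: |7| − (1+3) = 3
row 2: |10| − (4+4) = 2
row 3: |9| − (4+1) = 4
minimum over rows = 2 → strictly diagonally dominant (convergence guaranteed)

2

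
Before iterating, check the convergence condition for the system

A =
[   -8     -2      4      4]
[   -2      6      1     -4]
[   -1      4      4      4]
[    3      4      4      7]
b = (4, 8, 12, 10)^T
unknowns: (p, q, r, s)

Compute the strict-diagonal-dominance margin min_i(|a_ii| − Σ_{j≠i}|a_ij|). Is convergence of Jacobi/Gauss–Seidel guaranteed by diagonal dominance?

-5

row 1: |-8| − (2+4+4) = -2
row 2: |6| − (2+1+4) = -1
row 3: |4| − (1+4+4) = -5
row 4: |7| − (3+4+4) = -4
minimum over rows = -5 → not strictly diagonally dominant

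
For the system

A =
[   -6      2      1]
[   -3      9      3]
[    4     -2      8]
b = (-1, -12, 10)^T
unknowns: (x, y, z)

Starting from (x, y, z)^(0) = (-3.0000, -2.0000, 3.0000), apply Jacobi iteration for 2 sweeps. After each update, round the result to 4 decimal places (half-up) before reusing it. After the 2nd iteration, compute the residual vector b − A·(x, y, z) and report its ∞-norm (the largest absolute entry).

4.7774

Iteration 1:
  x = (-1 - (2)·-2.0000 - (1)·3.0000) / (-6) = 0.0000
  y = (-12 - (-3)·-3.0000 - (3)·3.0000) / (9) = -3.3333
  z = (10 - (4)·-3.0000 - (-2)·-2.0000) / (8) = 2.2500
Iteration 2:
  x = (-1 - (2)·-3.3333 - (1)·2.2500) / (-6) = -0.5694
  y = (-12 - (-3)·0.0000 - (3)·2.2500) / (9) = -2.0833
  z = (10 - (4)·0.0000 - (-2)·-3.3333) / (8) = 0.4167
Residual b − A·x = (-0.6665, 3.7914, 4.7774); ∞-norm = 4.7774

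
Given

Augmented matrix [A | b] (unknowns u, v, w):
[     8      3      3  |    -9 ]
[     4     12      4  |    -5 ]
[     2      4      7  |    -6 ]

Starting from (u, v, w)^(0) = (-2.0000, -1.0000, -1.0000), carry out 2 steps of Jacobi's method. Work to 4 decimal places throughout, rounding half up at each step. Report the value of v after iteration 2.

Iteration 1:
  u = (-9 - (3)·-1.0000 - (3)·-1.0000) / (8) = -0.3750
  v = (-5 - (4)·-2.0000 - (4)·-1.0000) / (12) = 0.5833
  w = (-6 - (2)·-2.0000 - (4)·-1.0000) / (7) = 0.2857
Iteration 2:
  u = (-9 - (3)·0.5833 - (3)·0.2857) / (8) = -1.4509
  v = (-5 - (4)·-0.3750 - (4)·0.2857) / (12) = -0.3869
  w = (-6 - (2)·-0.3750 - (4)·0.5833) / (7) = -1.0833

-0.3869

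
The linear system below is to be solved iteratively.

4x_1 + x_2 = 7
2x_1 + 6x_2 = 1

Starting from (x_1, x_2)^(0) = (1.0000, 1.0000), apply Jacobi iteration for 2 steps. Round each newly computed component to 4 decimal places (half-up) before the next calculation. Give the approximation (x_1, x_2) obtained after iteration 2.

Iteration 1:
  x_1 = (7 - (1)·1.0000) / (4) = 1.5000
  x_2 = (1 - (2)·1.0000) / (6) = -0.1667
Iteration 2:
  x_1 = (7 - (1)·-0.1667) / (4) = 1.7917
  x_2 = (1 - (2)·1.5000) / (6) = -0.3333

(1.7917, -0.3333)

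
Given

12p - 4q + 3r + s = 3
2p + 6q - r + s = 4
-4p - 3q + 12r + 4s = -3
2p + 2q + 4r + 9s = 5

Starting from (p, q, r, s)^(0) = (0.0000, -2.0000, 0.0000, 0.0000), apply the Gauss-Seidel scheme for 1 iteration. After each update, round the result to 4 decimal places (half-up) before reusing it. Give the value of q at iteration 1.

0.8056

Iteration 1:
  p = (3 - (-4)·-2.0000 - (3)·0.0000 - (1)·0.0000) / (12) = -0.4167
  q = (4 - (2)·-0.4167 - (-1)·0.0000 - (1)·0.0000) / (6) = 0.8056
  r = (-3 - (-4)·-0.4167 - (-3)·0.8056 - (4)·0.0000) / (12) = -0.1875
  s = (5 - (2)·-0.4167 - (2)·0.8056 - (4)·-0.1875) / (9) = 0.5525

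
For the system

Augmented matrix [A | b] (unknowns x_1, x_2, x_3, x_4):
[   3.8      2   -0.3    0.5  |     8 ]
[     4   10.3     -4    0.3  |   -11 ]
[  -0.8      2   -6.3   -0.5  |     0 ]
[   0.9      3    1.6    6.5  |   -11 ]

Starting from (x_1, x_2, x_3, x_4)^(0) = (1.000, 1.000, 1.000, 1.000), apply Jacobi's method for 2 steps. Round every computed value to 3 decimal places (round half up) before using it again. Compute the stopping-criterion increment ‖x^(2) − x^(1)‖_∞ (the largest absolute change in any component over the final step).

Iteration 1:
  x_1 = (8 - (2)·1.000 - (-0.3)·1.000 - (0.5)·1.000) / (3.8) = 1.526
  x_2 = (-11 - (4)·1.000 - (-4)·1.000 - (0.3)·1.000) / (10.3) = -1.097
  x_3 = (0 - (-0.8)·1.000 - (2)·1.000 - (-0.5)·1.000) / (-6.3) = 0.111
  x_4 = (-11 - (0.9)·1.000 - (3)·1.000 - (1.6)·1.000) / (6.5) = -2.538
Iteration 2:
  x_1 = (8 - (2)·-1.097 - (-0.3)·0.111 - (0.5)·-2.538) / (3.8) = 3.025
  x_2 = (-11 - (4)·1.526 - (-4)·0.111 - (0.3)·-2.538) / (10.3) = -1.544
  x_3 = (0 - (-0.8)·1.526 - (2)·-1.097 - (-0.5)·-2.538) / (-6.3) = -0.341
  x_4 = (-11 - (0.9)·1.526 - (3)·-1.097 - (1.6)·0.111) / (6.5) = -1.425
Change: (1.499, -0.447, -0.452, 1.113) → max |·| = 1.499

1.499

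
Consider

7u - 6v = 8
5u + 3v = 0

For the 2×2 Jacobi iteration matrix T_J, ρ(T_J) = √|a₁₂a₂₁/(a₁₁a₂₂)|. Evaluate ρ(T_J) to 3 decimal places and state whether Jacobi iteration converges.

1.195

a₁₂a₂₁/(a₁₁a₂₂) = (-6)·(5) / ((7)·(3)) = -1.428571
ρ = √|-1.428571| = √1.428571 = 1.195
ρ > 1, so Jacobi diverges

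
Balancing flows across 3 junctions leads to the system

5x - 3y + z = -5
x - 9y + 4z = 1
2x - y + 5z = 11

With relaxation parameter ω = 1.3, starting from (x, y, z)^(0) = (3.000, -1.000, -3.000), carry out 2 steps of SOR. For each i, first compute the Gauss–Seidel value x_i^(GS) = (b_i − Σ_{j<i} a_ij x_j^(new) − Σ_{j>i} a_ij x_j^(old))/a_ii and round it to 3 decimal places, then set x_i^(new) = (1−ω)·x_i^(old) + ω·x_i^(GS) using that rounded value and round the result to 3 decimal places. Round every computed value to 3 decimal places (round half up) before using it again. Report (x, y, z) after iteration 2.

(-3.266, 2.501, 3.886)

Iteration 1:
  x: GS value = (-5 - (-3)·-1.000 - (1)·-3.000) / (5) = -1.000;  x ← (1−ω)·3.000 + ω·-1.000 = -2.200
  y: GS value = (1 - (1)·-2.200 - (4)·-3.000) / (-9) = -1.689;  y ← (1−ω)·-1.000 + ω·-1.689 = -1.896
  z: GS value = (11 - (2)·-2.200 - (-1)·-1.896) / (5) = 2.701;  z ← (1−ω)·-3.000 + ω·2.701 = 4.411
Iteration 2:
  x: GS value = (-5 - (-3)·-1.896 - (1)·4.411) / (5) = -3.020;  x ← (1−ω)·-2.200 + ω·-3.020 = -3.266
  y: GS value = (1 - (1)·-3.266 - (4)·4.411) / (-9) = 1.486;  y ← (1−ω)·-1.896 + ω·1.486 = 2.501
  z: GS value = (11 - (2)·-3.266 - (-1)·2.501) / (5) = 4.007;  z ← (1−ω)·4.411 + ω·4.007 = 3.886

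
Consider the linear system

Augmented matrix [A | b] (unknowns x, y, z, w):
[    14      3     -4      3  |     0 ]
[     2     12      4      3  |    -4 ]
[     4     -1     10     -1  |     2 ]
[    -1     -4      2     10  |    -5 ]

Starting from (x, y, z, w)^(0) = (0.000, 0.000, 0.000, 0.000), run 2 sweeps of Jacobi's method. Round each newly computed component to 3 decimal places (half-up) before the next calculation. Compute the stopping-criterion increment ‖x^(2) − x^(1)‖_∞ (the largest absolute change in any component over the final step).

0.236

Iteration 1:
  x = (0 - (3)·0.000 - (-4)·0.000 - (3)·0.000) / (14) = 0.000
  y = (-4 - (2)·0.000 - (4)·0.000 - (3)·0.000) / (12) = -0.333
  z = (2 - (4)·0.000 - (-1)·0.000 - (-1)·0.000) / (10) = 0.200
  w = (-5 - (-1)·0.000 - (-4)·0.000 - (2)·0.000) / (10) = -0.500
Iteration 2:
  x = (0 - (3)·-0.333 - (-4)·0.200 - (3)·-0.500) / (14) = 0.236
  y = (-4 - (2)·0.000 - (4)·0.200 - (3)·-0.500) / (12) = -0.275
  z = (2 - (4)·0.000 - (-1)·-0.333 - (-1)·-0.500) / (10) = 0.117
  w = (-5 - (-1)·0.000 - (-4)·-0.333 - (2)·0.200) / (10) = -0.673
Change: (0.236, 0.058, -0.083, -0.173) → max |·| = 0.236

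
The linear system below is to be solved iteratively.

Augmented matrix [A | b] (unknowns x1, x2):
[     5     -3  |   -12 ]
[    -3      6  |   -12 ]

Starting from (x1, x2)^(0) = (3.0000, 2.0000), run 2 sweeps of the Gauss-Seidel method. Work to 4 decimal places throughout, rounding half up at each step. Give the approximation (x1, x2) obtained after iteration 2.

Iteration 1:
  x1 = (-12 - (-3)·2.0000) / (5) = -1.2000
  x2 = (-12 - (-3)·-1.2000) / (6) = -2.6000
Iteration 2:
  x1 = (-12 - (-3)·-2.6000) / (5) = -3.9600
  x2 = (-12 - (-3)·-3.9600) / (6) = -3.9800

(-3.9600, -3.9800)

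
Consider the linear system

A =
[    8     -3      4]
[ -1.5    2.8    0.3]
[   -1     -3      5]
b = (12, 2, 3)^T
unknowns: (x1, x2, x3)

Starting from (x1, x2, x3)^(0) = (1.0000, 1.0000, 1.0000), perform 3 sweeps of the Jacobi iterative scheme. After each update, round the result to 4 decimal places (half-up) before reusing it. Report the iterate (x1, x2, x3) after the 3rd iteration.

Iteration 1:
  x1 = (12 - (-3)·1.0000 - (4)·1.0000) / (8) = 1.3750
  x2 = (2 - (-1.5)·1.0000 - (0.3)·1.0000) / (2.8) = 1.1429
  x3 = (3 - (-1)·1.0000 - (-3)·1.0000) / (5) = 1.4000
Iteration 2:
  x1 = (12 - (-3)·1.1429 - (4)·1.4000) / (8) = 1.2286
  x2 = (2 - (-1.5)·1.3750 - (0.3)·1.4000) / (2.8) = 1.3009
  x3 = (3 - (-1)·1.3750 - (-3)·1.1429) / (5) = 1.5607
Iteration 3:
  x1 = (12 - (-3)·1.3009 - (4)·1.5607) / (8) = 1.2075
  x2 = (2 - (-1.5)·1.2286 - (0.3)·1.5607) / (2.8) = 1.2052
  x3 = (3 - (-1)·1.2286 - (-3)·1.3009) / (5) = 1.6263

(1.2075, 1.2052, 1.6263)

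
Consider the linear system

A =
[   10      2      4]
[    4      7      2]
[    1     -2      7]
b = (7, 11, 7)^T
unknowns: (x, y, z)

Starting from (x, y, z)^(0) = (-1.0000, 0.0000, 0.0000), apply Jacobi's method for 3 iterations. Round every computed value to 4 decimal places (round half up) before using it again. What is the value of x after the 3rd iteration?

Iteration 1:
  x = (7 - (2)·0.0000 - (4)·0.0000) / (10) = 0.7000
  y = (11 - (4)·-1.0000 - (2)·0.0000) / (7) = 2.1429
  z = (7 - (1)·-1.0000 - (-2)·0.0000) / (7) = 1.1429
Iteration 2:
  x = (7 - (2)·2.1429 - (4)·1.1429) / (10) = -0.1857
  y = (11 - (4)·0.7000 - (2)·1.1429) / (7) = 0.8449
  z = (7 - (1)·0.7000 - (-2)·2.1429) / (7) = 1.5123
Iteration 3:
  x = (7 - (2)·0.8449 - (4)·1.5123) / (10) = -0.0739
  y = (11 - (4)·-0.1857 - (2)·1.5123) / (7) = 1.2455
  z = (7 - (1)·-0.1857 - (-2)·0.8449) / (7) = 1.2679

-0.0739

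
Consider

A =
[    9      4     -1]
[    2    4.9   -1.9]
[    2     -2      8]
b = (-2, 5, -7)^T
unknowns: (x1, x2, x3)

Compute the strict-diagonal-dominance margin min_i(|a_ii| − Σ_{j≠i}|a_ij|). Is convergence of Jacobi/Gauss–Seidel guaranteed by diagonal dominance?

row 1: |9| − (4+1) = 4
row 2: |4.9| − (2+1.9) = 1
row 3: |8| − (2+2) = 4
minimum over rows = 1 → strictly diagonally dominant (convergence guaranteed)

1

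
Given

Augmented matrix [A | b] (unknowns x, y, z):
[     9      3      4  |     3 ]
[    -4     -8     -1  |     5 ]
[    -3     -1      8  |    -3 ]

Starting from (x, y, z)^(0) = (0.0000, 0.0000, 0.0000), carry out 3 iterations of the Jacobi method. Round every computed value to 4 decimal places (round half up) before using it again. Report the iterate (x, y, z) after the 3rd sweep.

Iteration 1:
  x = (3 - (3)·0.0000 - (4)·0.0000) / (9) = 0.3333
  y = (5 - (-4)·0.0000 - (-1)·0.0000) / (-8) = -0.6250
  z = (-3 - (-3)·0.0000 - (-1)·0.0000) / (8) = -0.3750
Iteration 2:
  x = (3 - (3)·-0.6250 - (4)·-0.3750) / (9) = 0.7083
  y = (5 - (-4)·0.3333 - (-1)·-0.3750) / (-8) = -0.7448
  z = (-3 - (-3)·0.3333 - (-1)·-0.6250) / (8) = -0.3281
Iteration 3:
  x = (3 - (3)·-0.7448 - (4)·-0.3281) / (9) = 0.7274
  y = (5 - (-4)·0.7083 - (-1)·-0.3281) / (-8) = -0.9381
  z = (-3 - (-3)·0.7083 - (-1)·-0.7448) / (8) = -0.2025

(0.7274, -0.9381, -0.2025)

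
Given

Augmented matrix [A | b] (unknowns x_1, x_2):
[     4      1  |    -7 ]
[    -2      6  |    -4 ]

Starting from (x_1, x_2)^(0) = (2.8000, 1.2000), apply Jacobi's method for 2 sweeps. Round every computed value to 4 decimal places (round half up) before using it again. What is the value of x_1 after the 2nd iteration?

Iteration 1:
  x_1 = (-7 - (1)·1.2000) / (4) = -2.0500
  x_2 = (-4 - (-2)·2.8000) / (6) = 0.2667
Iteration 2:
  x_1 = (-7 - (1)·0.2667) / (4) = -1.8167
  x_2 = (-4 - (-2)·-2.0500) / (6) = -1.3500

-1.8167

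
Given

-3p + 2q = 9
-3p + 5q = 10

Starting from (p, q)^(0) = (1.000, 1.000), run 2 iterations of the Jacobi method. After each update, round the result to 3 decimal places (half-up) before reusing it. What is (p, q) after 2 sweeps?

Iteration 1:
  p = (9 - (2)·1.000) / (-3) = -2.333
  q = (10 - (-3)·1.000) / (5) = 2.600
Iteration 2:
  p = (9 - (2)·2.600) / (-3) = -1.267
  q = (10 - (-3)·-2.333) / (5) = 0.600

(-1.267, 0.600)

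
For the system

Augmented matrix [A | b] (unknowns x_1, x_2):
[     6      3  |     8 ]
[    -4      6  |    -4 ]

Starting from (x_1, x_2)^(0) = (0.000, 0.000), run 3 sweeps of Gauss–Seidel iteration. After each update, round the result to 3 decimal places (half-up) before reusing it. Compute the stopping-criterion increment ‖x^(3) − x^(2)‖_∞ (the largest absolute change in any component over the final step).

Iteration 1:
  x_1 = (8 - (3)·0.000) / (6) = 1.333
  x_2 = (-4 - (-4)·1.333) / (6) = 0.222
Iteration 2:
  x_1 = (8 - (3)·0.222) / (6) = 1.222
  x_2 = (-4 - (-4)·1.222) / (6) = 0.148
Iteration 3:
  x_1 = (8 - (3)·0.148) / (6) = 1.259
  x_2 = (-4 - (-4)·1.259) / (6) = 0.173
Change: (0.037, 0.025) → max |·| = 0.037

0.037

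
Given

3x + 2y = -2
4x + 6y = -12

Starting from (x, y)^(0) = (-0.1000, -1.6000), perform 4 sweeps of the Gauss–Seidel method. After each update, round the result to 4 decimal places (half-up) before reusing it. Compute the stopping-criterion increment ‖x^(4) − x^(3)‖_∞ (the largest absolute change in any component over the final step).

Iteration 1:
  x = (-2 - (2)·-1.6000) / (3) = 0.4000
  y = (-12 - (4)·0.4000) / (6) = -2.2667
Iteration 2:
  x = (-2 - (2)·-2.2667) / (3) = 0.8445
  y = (-12 - (4)·0.8445) / (6) = -2.5630
Iteration 3:
  x = (-2 - (2)·-2.5630) / (3) = 1.0420
  y = (-12 - (4)·1.0420) / (6) = -2.6947
Iteration 4:
  x = (-2 - (2)·-2.6947) / (3) = 1.1298
  y = (-12 - (4)·1.1298) / (6) = -2.7532
Change: (0.0878, -0.0585) → max |·| = 0.0878

0.0878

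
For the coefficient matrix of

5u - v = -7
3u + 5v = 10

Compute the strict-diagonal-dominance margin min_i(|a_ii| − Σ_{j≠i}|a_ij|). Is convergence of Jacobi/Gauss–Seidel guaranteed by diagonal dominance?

2

row 1: |5| − (1) = 4
row 2: |5| − (3) = 2
minimum over rows = 2 → strictly diagonally dominant (convergence guaranteed)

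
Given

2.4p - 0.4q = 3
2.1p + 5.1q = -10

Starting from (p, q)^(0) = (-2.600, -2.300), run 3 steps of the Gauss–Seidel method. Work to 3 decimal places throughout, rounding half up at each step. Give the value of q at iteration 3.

-2.317

Iteration 1:
  p = (3 - (-0.4)·-2.300) / (2.4) = 0.867
  q = (-10 - (2.1)·0.867) / (5.1) = -2.318
Iteration 2:
  p = (3 - (-0.4)·-2.318) / (2.4) = 0.864
  q = (-10 - (2.1)·0.864) / (5.1) = -2.317
Iteration 3:
  p = (3 - (-0.4)·-2.317) / (2.4) = 0.864
  q = (-10 - (2.1)·0.864) / (5.1) = -2.317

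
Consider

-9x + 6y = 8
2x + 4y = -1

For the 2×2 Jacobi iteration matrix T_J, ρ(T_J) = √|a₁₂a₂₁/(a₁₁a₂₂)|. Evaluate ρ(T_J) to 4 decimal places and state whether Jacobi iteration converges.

0.5774

a₁₂a₂₁/(a₁₁a₂₂) = (6)·(2) / ((-9)·(4)) = -0.333333
ρ = √|-0.333333| = √0.333333 = 0.5774
ρ < 1, so Jacobi converges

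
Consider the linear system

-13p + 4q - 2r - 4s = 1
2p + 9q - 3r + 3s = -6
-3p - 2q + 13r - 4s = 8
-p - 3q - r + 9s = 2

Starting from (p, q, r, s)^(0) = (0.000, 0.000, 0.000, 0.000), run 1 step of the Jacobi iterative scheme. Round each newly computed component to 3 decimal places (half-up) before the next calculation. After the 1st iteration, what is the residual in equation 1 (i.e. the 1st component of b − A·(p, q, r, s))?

4.785

Iteration 1:
  p = (1 - (4)·0.000 - (-2)·0.000 - (-4)·0.000) / (-13) = -0.077
  q = (-6 - (2)·0.000 - (-3)·0.000 - (3)·0.000) / (9) = -0.667
  r = (8 - (-3)·0.000 - (-2)·0.000 - (-4)·0.000) / (13) = 0.615
  s = (2 - (-1)·0.000 - (-3)·0.000 - (-1)·0.000) / (9) = 0.222
Residual b − A·x = (4.785, 1.336, -0.672, -1.461)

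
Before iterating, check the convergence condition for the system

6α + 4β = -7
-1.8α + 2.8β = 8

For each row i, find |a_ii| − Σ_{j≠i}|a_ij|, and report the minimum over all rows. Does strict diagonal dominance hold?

row 1: |6| − (4) = 2
row 2: |2.8| − (1.8) = 1
minimum over rows = 1 → strictly diagonally dominant (convergence guaranteed)

1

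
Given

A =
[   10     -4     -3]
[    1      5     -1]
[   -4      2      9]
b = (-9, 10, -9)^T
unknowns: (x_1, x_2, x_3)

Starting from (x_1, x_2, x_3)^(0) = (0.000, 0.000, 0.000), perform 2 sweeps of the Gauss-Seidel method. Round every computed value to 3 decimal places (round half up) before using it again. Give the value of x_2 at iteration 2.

1.742

Iteration 1:
  x_1 = (-9 - (-4)·0.000 - (-3)·0.000) / (10) = -0.900
  x_2 = (10 - (1)·-0.900 - (-1)·0.000) / (5) = 2.180
  x_3 = (-9 - (-4)·-0.900 - (2)·2.180) / (9) = -1.884
Iteration 2:
  x_1 = (-9 - (-4)·2.180 - (-3)·-1.884) / (10) = -0.593
  x_2 = (10 - (1)·-0.593 - (-1)·-1.884) / (5) = 1.742
  x_3 = (-9 - (-4)·-0.593 - (2)·1.742) / (9) = -1.651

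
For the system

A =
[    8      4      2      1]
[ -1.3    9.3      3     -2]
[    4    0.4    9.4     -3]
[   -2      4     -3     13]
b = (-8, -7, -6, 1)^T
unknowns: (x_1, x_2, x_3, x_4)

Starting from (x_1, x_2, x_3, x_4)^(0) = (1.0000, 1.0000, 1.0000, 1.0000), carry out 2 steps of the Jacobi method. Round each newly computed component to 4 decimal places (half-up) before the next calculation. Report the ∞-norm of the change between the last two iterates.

1.4128

Iteration 1:
  x_1 = (-8 - (4)·1.0000 - (2)·1.0000 - (1)·1.0000) / (8) = -1.8750
  x_2 = (-7 - (-1.3)·1.0000 - (3)·1.0000 - (-2)·1.0000) / (9.3) = -0.7204
  x_3 = (-6 - (4)·1.0000 - (0.4)·1.0000 - (-3)·1.0000) / (9.4) = -0.7872
  x_4 = (1 - (-2)·1.0000 - (4)·1.0000 - (-3)·1.0000) / (13) = 0.1538
Iteration 2:
  x_1 = (-8 - (4)·-0.7204 - (2)·-0.7872 - (1)·0.1538) / (8) = -0.4622
  x_2 = (-7 - (-1.3)·-1.8750 - (3)·-0.7872 - (-2)·0.1538) / (9.3) = -0.7278
  x_3 = (-6 - (4)·-1.8750 - (0.4)·-0.7204 - (-3)·0.1538) / (9.4) = 0.2393
  x_4 = (1 - (-2)·-1.8750 - (4)·-0.7204 - (-3)·-0.7872) / (13) = -0.1715
Change: (1.4128, -0.0074, 1.0265, -0.3253) → max |·| = 1.4128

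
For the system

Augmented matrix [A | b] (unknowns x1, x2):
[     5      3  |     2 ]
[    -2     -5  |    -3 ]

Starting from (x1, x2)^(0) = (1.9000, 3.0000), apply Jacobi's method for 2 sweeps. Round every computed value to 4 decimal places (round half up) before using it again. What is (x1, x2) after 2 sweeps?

(0.4960, 1.1600)

Iteration 1:
  x1 = (2 - (3)·3.0000) / (5) = -1.4000
  x2 = (-3 - (-2)·1.9000) / (-5) = -0.1600
Iteration 2:
  x1 = (2 - (3)·-0.1600) / (5) = 0.4960
  x2 = (-3 - (-2)·-1.4000) / (-5) = 1.1600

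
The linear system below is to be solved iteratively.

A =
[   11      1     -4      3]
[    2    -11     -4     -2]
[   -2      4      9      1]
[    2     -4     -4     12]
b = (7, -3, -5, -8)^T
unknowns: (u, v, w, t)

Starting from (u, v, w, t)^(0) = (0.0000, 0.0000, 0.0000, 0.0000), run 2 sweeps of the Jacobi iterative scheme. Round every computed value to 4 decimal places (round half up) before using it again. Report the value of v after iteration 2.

Iteration 1:
  u = (7 - (1)·0.0000 - (-4)·0.0000 - (3)·0.0000) / (11) = 0.6364
  v = (-3 - (2)·0.0000 - (-4)·0.0000 - (-2)·0.0000) / (-11) = 0.2727
  w = (-5 - (-2)·0.0000 - (4)·0.0000 - (1)·0.0000) / (9) = -0.5556
  t = (-8 - (2)·0.0000 - (-4)·0.0000 - (-4)·0.0000) / (12) = -0.6667
Iteration 2:
  u = (7 - (1)·0.2727 - (-4)·-0.5556 - (3)·-0.6667) / (11) = 0.5914
  v = (-3 - (2)·0.6364 - (-4)·-0.5556 - (-2)·-0.6667) / (-11) = 0.7117
  w = (-5 - (-2)·0.6364 - (4)·0.2727 - (1)·-0.6667) / (9) = -0.4613
  t = (-8 - (2)·0.6364 - (-4)·0.2727 - (-4)·-0.5556) / (12) = -0.8670

0.7117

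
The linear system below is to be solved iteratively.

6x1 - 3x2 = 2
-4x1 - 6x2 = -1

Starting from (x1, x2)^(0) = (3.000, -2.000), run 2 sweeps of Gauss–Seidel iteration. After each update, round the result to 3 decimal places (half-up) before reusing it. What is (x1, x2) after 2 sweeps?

Iteration 1:
  x1 = (2 - (-3)·-2.000) / (6) = -0.667
  x2 = (-1 - (-4)·-0.667) / (-6) = 0.611
Iteration 2:
  x1 = (2 - (-3)·0.611) / (6) = 0.639
  x2 = (-1 - (-4)·0.639) / (-6) = -0.259

(0.639, -0.259)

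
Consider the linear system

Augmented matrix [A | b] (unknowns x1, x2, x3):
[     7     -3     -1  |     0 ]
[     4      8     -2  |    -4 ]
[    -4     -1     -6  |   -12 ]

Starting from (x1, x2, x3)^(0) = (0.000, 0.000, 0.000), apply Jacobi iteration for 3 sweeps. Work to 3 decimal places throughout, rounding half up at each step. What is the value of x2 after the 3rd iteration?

-0.015

Iteration 1:
  x1 = (0 - (-3)·0.000 - (-1)·0.000) / (7) = 0.000
  x2 = (-4 - (4)·0.000 - (-2)·0.000) / (8) = -0.500
  x3 = (-12 - (-4)·0.000 - (-1)·0.000) / (-6) = 2.000
Iteration 2:
  x1 = (0 - (-3)·-0.500 - (-1)·2.000) / (7) = 0.071
  x2 = (-4 - (4)·0.000 - (-2)·2.000) / (8) = 0.000
  x3 = (-12 - (-4)·0.000 - (-1)·-0.500) / (-6) = 2.083
Iteration 3:
  x1 = (0 - (-3)·0.000 - (-1)·2.083) / (7) = 0.298
  x2 = (-4 - (4)·0.071 - (-2)·2.083) / (8) = -0.015
  x3 = (-12 - (-4)·0.071 - (-1)·0.000) / (-6) = 1.953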